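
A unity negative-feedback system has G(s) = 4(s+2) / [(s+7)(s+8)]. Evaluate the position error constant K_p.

No free integrators in G(s): this is a type 0 system.
K_p = lim_{s→0} G(s) = 4·2 / (7·8) = 1/7.

1/7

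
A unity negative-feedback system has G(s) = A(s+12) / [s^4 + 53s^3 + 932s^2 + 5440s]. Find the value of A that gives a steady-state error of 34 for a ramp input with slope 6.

80

Lowest-order denominator term is 5440s, so the open loop has 1 pole at the origin → type 1 system.
K_v = lim_{s→0} s·G(s) = A·12 / 5440 = (3/1360)·A.
e_ss = 6/K_v = 34 ⇒ K_v = 3/17 ⇒ A = (3/17)/(3/1360) = 80.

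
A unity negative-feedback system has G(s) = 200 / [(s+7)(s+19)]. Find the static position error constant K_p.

The open loop has no poles at the origin → type 0 system.
K_p = lim_{s→0} G(s) = 200 / (7·19) = 200/133.

200/133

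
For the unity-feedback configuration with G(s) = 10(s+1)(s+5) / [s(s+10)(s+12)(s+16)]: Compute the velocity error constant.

5/192

G(s) has one factor of s in the denominator, so the system is type 1.
K_v = lim_{s→0} s·G(s) = 10·1·5 / (10·12·16) = 5/192.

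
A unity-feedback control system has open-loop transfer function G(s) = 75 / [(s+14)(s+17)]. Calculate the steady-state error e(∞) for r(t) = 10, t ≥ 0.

2380/313

The open loop has no poles at the origin → type 0 system.
K_p = lim_{s→0} G(s) = 75 / (14·17) = 75/238.
e_ss = 10/(1 + K_p) = 10/(313/238) = 2380/313.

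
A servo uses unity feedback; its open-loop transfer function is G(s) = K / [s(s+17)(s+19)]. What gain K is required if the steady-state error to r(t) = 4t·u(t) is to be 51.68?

One free integrator in G(s): this is a type 1 system.
K_v = lim_{s→0} s·G(s) = K / (17·19) = (1/323)·K.
e_ss = 4/K_v = 51.68 ⇒ K_v = 25/323 ⇒ K = (25/323)/(1/323) = 25.

25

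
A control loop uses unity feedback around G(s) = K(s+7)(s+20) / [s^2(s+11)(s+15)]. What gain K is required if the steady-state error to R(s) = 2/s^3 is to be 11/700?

150

System type = 2 (two poles at s=0).
K_a = lim_{s→0} s^2·G(s) = K·7·20 / (11·15) = (28/33)·K.
e_ss = 2/K_a = 11/700 ⇒ K_a = 1400/11 ⇒ K = (1400/11)/(28/33) = 150.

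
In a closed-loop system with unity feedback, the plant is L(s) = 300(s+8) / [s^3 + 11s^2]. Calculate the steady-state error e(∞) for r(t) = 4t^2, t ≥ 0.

Lowest-order denominator term is 11s^2, so the open loop has 2 poles at the origin → type 2 system.
K_a = lim_{s→0} s^2·L(s) = 300·8 / 11 = 2400/11.
r(t) = 4t^2 gives R(s) = 8/s^3.
e_ss = 8/K_a = 8/(2400/11) = 11/300.

11/300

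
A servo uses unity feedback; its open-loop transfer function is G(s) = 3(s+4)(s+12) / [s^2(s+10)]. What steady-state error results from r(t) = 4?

0

Two free integrators in G(s): this is a type 2 system.
K_p = ∞ for a type-2 system; e_ss to a step is zero.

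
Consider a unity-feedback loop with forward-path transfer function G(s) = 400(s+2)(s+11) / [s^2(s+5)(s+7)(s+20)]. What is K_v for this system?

infinity

K_v = lim_{s→0} s·G(s); with 2 poles at the origin the limit diverges, so K_v = ∞.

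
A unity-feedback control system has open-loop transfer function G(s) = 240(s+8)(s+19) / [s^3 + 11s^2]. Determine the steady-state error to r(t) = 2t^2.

The denominator has no term below 11s^2 — 2 poles at s=0, type 2.
K_a = lim_{s→0} s^2·G(s) = 240·8·19 / 11 = 36480/11.
r(t) = 2t^2 gives R(s) = 4/s^3.
e_ss = 4/K_a = 4/(36480/11) = 11/9120.

11/9120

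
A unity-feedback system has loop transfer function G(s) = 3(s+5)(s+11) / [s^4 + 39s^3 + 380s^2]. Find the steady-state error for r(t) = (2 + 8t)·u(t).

0

Lowest-order denominator term is 380s^2, so the open loop has 2 poles at the origin → type 2 system. Taking each input component in turn:
  • 2: tracked with zero error.
  • 8t: tracked with zero error.
Total e_ss = 0.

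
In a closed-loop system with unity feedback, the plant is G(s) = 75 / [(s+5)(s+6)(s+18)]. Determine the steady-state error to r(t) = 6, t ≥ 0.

System type = 0 (no poles at s=0).
K_p = lim_{s→0} G(s) = 75 / (5·6·18) = 5/36.
e_ss = 6/(1 + K_p) = 6/(41/36) = 216/41.

216/41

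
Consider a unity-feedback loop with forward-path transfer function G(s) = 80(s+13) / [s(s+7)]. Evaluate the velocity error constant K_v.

The open loop has one pole at the origin → type 1 system.
K_v = lim_{s→0} s·G(s) = 80·13 / (7) = 1040/7.

1040/7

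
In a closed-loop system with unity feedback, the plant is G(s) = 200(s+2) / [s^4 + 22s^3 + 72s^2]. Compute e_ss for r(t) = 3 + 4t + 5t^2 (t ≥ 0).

Lowest-order denominator term is 72s^2, so the open loop has 2 poles at the origin → type 2 system. By superposition:
  • 3: tracked with zero error.
  • 4t: tracked with zero error.
  • 5t^2: e_ss = 10/K_a with K_a=50/9 → 1.8.
Total e_ss = 1.8.

1.8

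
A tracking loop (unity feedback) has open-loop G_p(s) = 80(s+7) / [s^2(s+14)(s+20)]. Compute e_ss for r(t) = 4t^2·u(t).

The open loop has two poles at the origin → type 2 system.
K_a = lim_{s→0} s^2·G_p(s) = 80·7 / (14·20) = 2.
r(t) = 4t^2 gives R(s) = 8/s^3.
e_ss = 8/K_a = 8/2 = 4.

4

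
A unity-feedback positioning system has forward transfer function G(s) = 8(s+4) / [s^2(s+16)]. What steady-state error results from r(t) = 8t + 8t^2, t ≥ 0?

G(s) has two factors of s in the denominator, so the system is type 2. By superposition:
  • 8t: tracked with zero error.
  • 8t^2: e_ss = 16/K_a with K_a=2 → 8.
Total e_ss = 8.

8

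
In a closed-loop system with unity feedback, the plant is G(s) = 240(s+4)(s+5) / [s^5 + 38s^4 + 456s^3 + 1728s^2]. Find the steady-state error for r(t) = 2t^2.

1.44

The denominator has no term below 1728s^2 — 2 poles at s=0, type 2.
K_a = lim_{s→0} s^2·G(s) = 240·4·5 / 1728 = 25/9.
r(t) = 2t^2 gives R(s) = 4/s^3.
e_ss = 4/K_a = 4/(25/9) = 1.44.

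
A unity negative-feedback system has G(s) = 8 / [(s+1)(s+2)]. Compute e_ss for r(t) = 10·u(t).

G(s) has no factors of s in the denominator, so the system is type 0.
K_p = lim_{s→0} G(s) = 8 / (1·2) = 4.
e_ss = 10/(1 + K_p) = 10/5 = 2.

2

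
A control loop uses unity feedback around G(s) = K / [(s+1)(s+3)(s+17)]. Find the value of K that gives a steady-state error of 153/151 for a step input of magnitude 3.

100

G(s) has no factors of s in the denominator, so the system is type 0.
K_p = lim_{s→0} G(s) = K / (1·3·17) = (1/51)·K.
e_ss = 3/(1 + K_p) = 153/151 ⇒ 1 + (1/51)·K = 151/51 ⇒ K = 100.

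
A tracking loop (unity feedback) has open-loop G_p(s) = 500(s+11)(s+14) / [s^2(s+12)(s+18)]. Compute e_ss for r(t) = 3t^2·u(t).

G_p(s) has two factors of s in the denominator, so the system is type 2.
K_a = lim_{s→0} s^2·G_p(s) = 500·11·14 / (12·18) = 9625/27.
r(t) = 3t^2 gives R(s) = 6/s^3.
e_ss = 6/K_a = 6/(9625/27) = 162/9625.

162/9625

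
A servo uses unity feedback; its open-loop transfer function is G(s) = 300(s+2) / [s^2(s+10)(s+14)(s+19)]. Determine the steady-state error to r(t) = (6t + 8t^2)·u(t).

1064/15

System type = 2 (two poles at s=0). Treating each term separately:
  • 6t: tracked with zero error.
  • 8t^2: e_ss = 16/K_a with K_a=30/133 → 1064/15.
Total e_ss = 1064/15.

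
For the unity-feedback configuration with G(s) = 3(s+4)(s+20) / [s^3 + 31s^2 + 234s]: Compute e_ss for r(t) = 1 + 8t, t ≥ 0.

The denominator has no term below 234s — 1 pole at s=0, type 1. Taking each input component in turn:
  • 1: tracked with zero error.
  • 8t: e_ss = 8/K_v with K_v=40/39 → 7.8.
Total e_ss = 7.8.

7.8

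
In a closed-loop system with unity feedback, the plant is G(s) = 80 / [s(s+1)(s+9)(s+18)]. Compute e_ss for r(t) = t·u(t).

2.025

One free integrator in G(s): this is a type 1 system.
K_v = lim_{s→0} s·G(s) = 80 / (1·9·18) = 40/81.
e_ss = 1/K_v = 1/(40/81) = 2.025.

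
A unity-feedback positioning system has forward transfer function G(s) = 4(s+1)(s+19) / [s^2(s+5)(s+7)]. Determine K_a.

System type = 2 (two poles at s=0).
K_a = lim_{s→0} s^2·G(s) = 4·1·19 / (5·7) = 76/35.

76/35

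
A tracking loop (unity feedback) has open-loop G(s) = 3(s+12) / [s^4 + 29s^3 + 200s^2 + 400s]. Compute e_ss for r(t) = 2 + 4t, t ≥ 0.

Factoring s from the denominator leaves a polynomial with constant term 400, so the system is type 1. Treating each term separately:
  • 2: tracked with zero error.
  • 4t: e_ss = 4/K_v with K_v=0.09 → 400/9.
Total e_ss = 400/9.

400/9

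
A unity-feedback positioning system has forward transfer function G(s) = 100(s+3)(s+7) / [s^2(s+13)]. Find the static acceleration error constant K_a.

The open loop has two poles at the origin → type 2 system.
K_a = lim_{s→0} s^2·G(s) = 100·3·7 / (13) = 2100/13.

2100/13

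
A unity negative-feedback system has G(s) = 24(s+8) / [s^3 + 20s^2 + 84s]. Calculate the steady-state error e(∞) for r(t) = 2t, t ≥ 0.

0.875

The denominator has no term below 84s — 1 pole at s=0, type 1.
K_v = lim_{s→0} s·G(s) = 24·8 / 84 = 16/7.
e_ss = 2/K_v = 2/(16/7) = 0.875.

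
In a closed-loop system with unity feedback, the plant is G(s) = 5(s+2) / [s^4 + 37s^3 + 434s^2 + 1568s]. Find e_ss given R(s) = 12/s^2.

1881.6

The denominator has no term below 1568s — 1 pole at s=0, type 1.
K_v = lim_{s→0} s·G(s) = 5·2 / 1568 = 5/784.
e_ss = 12/K_v = 12/(5/784) = 1881.6.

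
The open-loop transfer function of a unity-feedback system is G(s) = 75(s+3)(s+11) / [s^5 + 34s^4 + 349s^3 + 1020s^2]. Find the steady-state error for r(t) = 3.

0

Lowest-order denominator term is 1020s^2, so the open loop has 2 poles at the origin → type 2 system.
K_p = ∞ for a type-2 system; e_ss to a step is zero.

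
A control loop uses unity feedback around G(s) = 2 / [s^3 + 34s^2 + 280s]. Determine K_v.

The denominator has no term below 280s — 1 pole at s=0, type 1.
K_v = lim_{s→0} s·G(s) = 2 / 280 = 1/140.

1/140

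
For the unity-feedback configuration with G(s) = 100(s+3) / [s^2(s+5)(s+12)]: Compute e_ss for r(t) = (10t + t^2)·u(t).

System type = 2 (two poles at s=0). Treating each term separately:
  • 10t: tracked with zero error.
  • t^2: e_ss = 2/K_a with K_a=5 → 0.4.
Total e_ss = 0.4.

0.4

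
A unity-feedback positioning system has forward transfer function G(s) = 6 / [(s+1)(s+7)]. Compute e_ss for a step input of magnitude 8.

56/13

System type = 0 (no poles at s=0).
K_p = lim_{s→0} G(s) = 6 / (1·7) = 6/7.
e_ss = 8/(1 + K_p) = 8/(13/7) = 56/13.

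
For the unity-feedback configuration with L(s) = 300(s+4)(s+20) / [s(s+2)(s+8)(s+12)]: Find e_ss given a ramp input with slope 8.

System type = 1 (one pole at s=0).
K_v = lim_{s→0} s·L(s) = 300·4·20 / (2·8·12) = 125.
e_ss = 8/K_v = 8/125 = 0.064.

0.064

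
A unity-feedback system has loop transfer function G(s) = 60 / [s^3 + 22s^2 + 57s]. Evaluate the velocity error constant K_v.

Factoring s from the denominator leaves a polynomial with constant term 57, so the system is type 1.
K_v = lim_{s→0} s·G(s) = 60 / 57 = 20/19.

20/19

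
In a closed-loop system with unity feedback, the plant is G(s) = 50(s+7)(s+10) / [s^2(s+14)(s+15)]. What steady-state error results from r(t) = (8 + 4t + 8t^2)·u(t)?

G(s) has two factors of s in the denominator, so the system is type 2. Taking each input component in turn:
  • 8: tracked with zero error.
  • 4t: tracked with zero error.
  • 8t^2: e_ss = 16/K_a with K_a=50/3 → 0.96.
Total e_ss = 0.96.

0.96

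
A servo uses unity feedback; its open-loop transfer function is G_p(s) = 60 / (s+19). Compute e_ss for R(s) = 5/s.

95/79

System type = 0 (no poles at s=0).
K_p = lim_{s→0} G_p(s) = 60 / (19) = 60/19.
e_ss = 5/(1 + K_p) = 5/(79/19) = 95/79.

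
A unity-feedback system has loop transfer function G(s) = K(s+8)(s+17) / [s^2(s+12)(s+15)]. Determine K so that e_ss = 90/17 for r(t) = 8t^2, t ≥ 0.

The open loop has two poles at the origin → type 2 system.
K_a = lim_{s→0} s^2·G(s) = K·8·17 / (12·15) = (34/45)·K.
e_ss = 16/K_a = 90/17 ⇒ K_a = 136/45 ⇒ K = (136/45)/(34/45) = 4.

4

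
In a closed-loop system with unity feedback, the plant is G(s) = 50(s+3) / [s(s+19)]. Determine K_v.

G(s) has one factor of s in the denominator, so the system is type 1.
K_v = lim_{s→0} s·G(s) = 50·3 / (19) = 150/19.

150/19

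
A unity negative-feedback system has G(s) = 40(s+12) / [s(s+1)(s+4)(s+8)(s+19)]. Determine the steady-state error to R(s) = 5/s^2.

19/3

G(s) has one factor of s in the denominator, so the system is type 1.
K_v = lim_{s→0} s·G(s) = 40·12 / (1·4·8·19) = 15/19.
e_ss = 5/K_v = 5/(15/19) = 19/3.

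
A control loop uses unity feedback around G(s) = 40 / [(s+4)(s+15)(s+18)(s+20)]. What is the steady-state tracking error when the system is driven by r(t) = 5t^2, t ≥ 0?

No free integrators in G(s): this is a type 0 system.
K_a = lim_{s→0} s^2·G(s) = 0; the steady-state error to this parabolic input grows without bound.

infinity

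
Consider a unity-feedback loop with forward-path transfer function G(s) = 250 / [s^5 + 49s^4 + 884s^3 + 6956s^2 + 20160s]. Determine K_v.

Factoring s from the denominator leaves a polynomial with constant term 20160, so the system is type 1.
K_v = lim_{s→0} s·G(s) = 250 / 20160 = 25/2016.

25/2016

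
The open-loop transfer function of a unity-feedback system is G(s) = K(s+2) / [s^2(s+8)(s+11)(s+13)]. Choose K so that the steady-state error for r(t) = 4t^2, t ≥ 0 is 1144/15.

60

System type = 2 (two poles at s=0).
K_a = lim_{s→0} s^2·G(s) = K·2 / (8·11·13) = (1/572)·K.
e_ss = 8/K_a = 1144/15 ⇒ K_a = 15/143 ⇒ K = (15/143)/(1/572) = 60.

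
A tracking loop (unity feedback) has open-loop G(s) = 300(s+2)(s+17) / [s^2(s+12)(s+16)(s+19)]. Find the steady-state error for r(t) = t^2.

304/425

System type = 2 (two poles at s=0).
K_a = lim_{s→0} s^2·G(s) = 300·2·17 / (12·16·19) = 425/152.
r(t) = t^2 gives R(s) = 2/s^3.
e_ss = 2/K_a = 2/(425/152) = 304/425.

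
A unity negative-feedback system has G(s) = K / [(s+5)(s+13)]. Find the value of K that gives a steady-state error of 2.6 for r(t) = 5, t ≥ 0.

G(s) has no factors of s in the denominator, so the system is type 0.
K_p = lim_{s→0} G(s) = K / (5·13) = (1/65)·K.
e_ss = 5/(1 + K_p) = 2.6 ⇒ 1 + (1/65)·K = 25/13 ⇒ K = 60.

60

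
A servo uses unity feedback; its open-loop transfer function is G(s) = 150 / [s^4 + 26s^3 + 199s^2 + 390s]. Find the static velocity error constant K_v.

5/13

Factoring s from the denominator leaves a polynomial with constant term 390, so the system is type 1.
K_v = lim_{s→0} s·G(s) = 150 / 390 = 5/13.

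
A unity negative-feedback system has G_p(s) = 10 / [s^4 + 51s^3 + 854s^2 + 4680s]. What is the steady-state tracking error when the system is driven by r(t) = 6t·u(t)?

2808

Factoring s from the denominator leaves a polynomial with constant term 4680, so the system is type 1.
K_v = lim_{s→0} s·G_p(s) = 10 / 4680 = 1/468.
e_ss = 6/K_v = 6/(1/468) = 2808.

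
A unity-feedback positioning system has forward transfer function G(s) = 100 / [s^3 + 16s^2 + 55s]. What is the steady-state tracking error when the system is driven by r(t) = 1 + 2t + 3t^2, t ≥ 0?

Lowest-order denominator term is 55s, so the open loop has 1 pole at the origin → type 1 system. Treating each term separately:
  • 1: tracked with zero error.
  • 2t: e_ss = 2/K_v with K_v=20/11 → 1.1.
  • 3t^2: a type-1 system cannot track it, e_ss → ∞.
The unbounded component dominates.

infinity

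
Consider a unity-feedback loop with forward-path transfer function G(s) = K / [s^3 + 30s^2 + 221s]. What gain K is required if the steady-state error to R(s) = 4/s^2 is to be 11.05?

Lowest-order denominator term is 221s, so the open loop has 1 pole at the origin → type 1 system.
K_v = lim_{s→0} s·G(s) = K / 221 = (1/221)·K.
e_ss = 4/K_v = 11.05 ⇒ K_v = 80/221 ⇒ K = (80/221)/(1/221) = 80.

80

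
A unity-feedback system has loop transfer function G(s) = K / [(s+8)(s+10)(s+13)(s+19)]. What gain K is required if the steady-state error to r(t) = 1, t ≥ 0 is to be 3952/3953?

G(s) has no factors of s in the denominator, so the system is type 0.
K_p = lim_{s→0} G(s) = K / (8·10·13·19) = (1/19760)·K.
e_ss = 1/(1 + K_p) = 3952/3953 ⇒ 1 + (1/19760)·K = 3953/3952 ⇒ K = 5.

5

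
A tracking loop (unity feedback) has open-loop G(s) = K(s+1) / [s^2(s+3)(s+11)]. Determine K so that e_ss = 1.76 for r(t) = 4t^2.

G(s) has two factors of s in the denominator, so the system is type 2.
K_a = lim_{s→0} s^2·G(s) = K·1 / (3·11) = (1/33)·K.
e_ss = 8/K_a = 1.76 ⇒ K_a = 50/11 ⇒ K = (50/11)/(1/33) = 150.

150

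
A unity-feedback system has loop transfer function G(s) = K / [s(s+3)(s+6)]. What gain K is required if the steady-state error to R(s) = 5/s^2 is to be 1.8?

50

G(s) has one factor of s in the denominator, so the system is type 1.
K_v = lim_{s→0} s·G(s) = K / (3·6) = (1/18)·K.
e_ss = 5/K_v = 1.8 ⇒ K_v = 25/9 ⇒ K = (25/9)/(1/18) = 50.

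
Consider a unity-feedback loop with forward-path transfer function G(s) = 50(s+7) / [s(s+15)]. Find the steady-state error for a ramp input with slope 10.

System type = 1 (one pole at s=0).
K_v = lim_{s→0} s·G(s) = 50·7 / (15) = 70/3.
e_ss = 10/K_v = 10/(70/3) = 3/7.

3/7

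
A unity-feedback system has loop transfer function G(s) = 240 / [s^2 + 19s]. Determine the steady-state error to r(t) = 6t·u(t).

The denominator has no term below 19s — 1 pole at s=0, type 1.
K_v = lim_{s→0} s·G(s) = 240 / 19 = 240/19.
e_ss = 6/K_v = 6/(240/19) = 0.475.

0.475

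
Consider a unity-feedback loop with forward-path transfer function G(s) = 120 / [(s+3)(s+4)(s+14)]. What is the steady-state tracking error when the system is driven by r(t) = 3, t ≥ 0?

The open loop has no poles at the origin → type 0 system.
K_p = lim_{s→0} G(s) = 120 / (3·4·14) = 5/7.
e_ss = 3/(1 + K_p) = 3/(12/7) = 1.75.

1.75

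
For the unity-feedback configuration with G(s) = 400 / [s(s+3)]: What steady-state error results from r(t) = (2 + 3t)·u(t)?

System type = 1 (one pole at s=0). By superposition:
  • 2: tracked with zero error.
  • 3t: e_ss = 3/K_v with K_v=400/3 → 0.0225.
Total e_ss = 0.0225.

0.0225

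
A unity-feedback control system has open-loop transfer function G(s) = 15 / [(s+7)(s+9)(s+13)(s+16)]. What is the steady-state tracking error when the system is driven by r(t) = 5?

21840/4373

No free integrators in G(s): this is a type 0 system.
K_p = lim_{s→0} G(s) = 15 / (7·9·13·16) = 5/4368.
e_ss = 5/(1 + K_p) = 5/(4373/4368) = 21840/4373.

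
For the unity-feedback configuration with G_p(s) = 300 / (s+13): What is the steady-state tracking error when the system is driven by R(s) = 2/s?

No free integrators in G_p(s): this is a type 0 system.
K_p = lim_{s→0} G_p(s) = 300 / (13) = 300/13.
e_ss = 2/(1 + K_p) = 2/(313/13) = 26/313.

26/313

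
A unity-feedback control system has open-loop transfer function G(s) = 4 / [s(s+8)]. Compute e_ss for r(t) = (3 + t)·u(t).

2

The open loop has one pole at the origin → type 1 system. Taking each input component in turn:
  • 3: tracked with zero error.
  • t: e_ss = 1/K_v with K_v=0.5 → 2.
Total e_ss = 2.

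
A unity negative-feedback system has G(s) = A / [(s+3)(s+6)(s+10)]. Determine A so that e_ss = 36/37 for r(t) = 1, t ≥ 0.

System type = 0 (no poles at s=0).
K_p = lim_{s→0} G(s) = A / (3·6·10) = (1/180)·A.
e_ss = 1/(1 + K_p) = 36/37 ⇒ 1 + (1/180)·A = 37/36 ⇒ A = 5.

5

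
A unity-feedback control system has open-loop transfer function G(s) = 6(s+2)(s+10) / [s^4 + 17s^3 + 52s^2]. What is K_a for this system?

30/13

Lowest-order denominator term is 52s^2, so the open loop has 2 poles at the origin → type 2 system.
K_a = lim_{s→0} s^2·G(s) = 6·2·10 / 52 = 30/13.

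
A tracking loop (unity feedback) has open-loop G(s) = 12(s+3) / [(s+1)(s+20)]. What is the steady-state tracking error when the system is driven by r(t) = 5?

No free integrators in G(s): this is a type 0 system.
K_p = lim_{s→0} G(s) = 12·3 / (1·20) = 1.8.
e_ss = 5/(1 + K_p) = 5/2.8 = 25/14.

25/14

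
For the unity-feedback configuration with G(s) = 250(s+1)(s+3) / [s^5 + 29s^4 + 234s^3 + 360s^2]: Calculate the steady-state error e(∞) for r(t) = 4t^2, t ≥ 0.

The denominator has no term below 360s^2 — 2 poles at s=0, type 2.
K_a = lim_{s→0} s^2·G(s) = 250·1·3 / 360 = 25/12.
r(t) = 4t^2 gives R(s) = 8/s^3.
e_ss = 8/K_a = 8/(25/12) = 3.84.

3.84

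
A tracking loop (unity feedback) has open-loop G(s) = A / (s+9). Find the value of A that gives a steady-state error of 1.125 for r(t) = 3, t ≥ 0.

15

System type = 0 (no poles at s=0).
K_p = lim_{s→0} G(s) = A / (9) = (1/9)·A.
e_ss = 3/(1 + K_p) = 1.125 ⇒ 1 + (1/9)·A = 8/3 ⇒ A = 15.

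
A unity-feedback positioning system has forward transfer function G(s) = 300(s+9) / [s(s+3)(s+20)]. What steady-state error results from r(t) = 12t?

G(s) has one factor of s in the denominator, so the system is type 1.
K_v = lim_{s→0} s·G(s) = 300·9 / (3·20) = 45.
e_ss = 12/K_v = 12/45 = 4/15.

4/15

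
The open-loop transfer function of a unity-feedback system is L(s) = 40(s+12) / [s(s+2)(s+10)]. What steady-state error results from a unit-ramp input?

1/24

System type = 1 (one pole at s=0).
K_v = lim_{s→0} s·L(s) = 40·12 / (2·10) = 24.
e_ss = 1/K_v = 1/24.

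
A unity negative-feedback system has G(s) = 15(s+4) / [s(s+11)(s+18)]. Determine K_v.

System type = 1 (one pole at s=0).
K_v = lim_{s→0} s·G(s) = 15·4 / (11·18) = 10/33.

10/33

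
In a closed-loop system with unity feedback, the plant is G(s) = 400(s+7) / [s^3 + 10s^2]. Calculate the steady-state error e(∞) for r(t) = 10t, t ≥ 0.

0

The denominator has no term below 10s^2 — 2 poles at s=0, type 2.
A type-2 system has K_v = ∞, so it tracks a ramp input with zero steady-state error.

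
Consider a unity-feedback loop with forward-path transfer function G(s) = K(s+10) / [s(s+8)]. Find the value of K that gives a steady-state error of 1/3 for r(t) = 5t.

One free integrator in G(s): this is a type 1 system.
K_v = lim_{s→0} s·G(s) = K·10 / (8) = 1.25·K.
e_ss = 5/K_v = 1/3 ⇒ K_v = 15 ⇒ K = 15/1.25 = 12.

12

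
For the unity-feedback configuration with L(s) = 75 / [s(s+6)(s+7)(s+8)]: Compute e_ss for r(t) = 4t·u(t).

17.92

One free integrator in L(s): this is a type 1 system.
K_v = lim_{s→0} s·L(s) = 75 / (6·7·8) = 25/112.
e_ss = 4/K_v = 4/(25/112) = 17.92.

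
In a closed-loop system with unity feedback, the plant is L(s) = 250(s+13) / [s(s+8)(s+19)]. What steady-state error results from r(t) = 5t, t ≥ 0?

One free integrator in L(s): this is a type 1 system.
K_v = lim_{s→0} s·L(s) = 250·13 / (8·19) = 1625/76.
e_ss = 5/K_v = 5/(1625/76) = 76/325.

76/325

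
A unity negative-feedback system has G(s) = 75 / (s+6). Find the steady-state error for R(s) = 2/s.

System type = 0 (no poles at s=0).
K_p = lim_{s→0} G(s) = 75 / (6) = 12.5.
e_ss = 2/(1 + K_p) = 2/13.5 = 4/27.

4/27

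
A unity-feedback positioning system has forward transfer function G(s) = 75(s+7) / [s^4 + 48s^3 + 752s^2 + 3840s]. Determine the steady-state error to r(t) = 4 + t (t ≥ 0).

The denominator has no term below 3840s — 1 pole at s=0, type 1. By superposition:
  • 4: tracked with zero error.
  • t: e_ss = 1/K_v with K_v=35/256 → 256/35.
Total e_ss = 256/35.

256/35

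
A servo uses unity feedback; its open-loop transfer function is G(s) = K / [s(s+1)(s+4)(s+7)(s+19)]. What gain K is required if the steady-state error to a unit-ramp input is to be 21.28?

G(s) has one factor of s in the denominator, so the system is type 1.
K_v = lim_{s→0} s·G(s) = K / (1·4·7·19) = (1/532)·K.
e_ss = 1/K_v = 21.28 ⇒ K_v = 25/532 ⇒ K = (25/532)/(1/532) = 25.

25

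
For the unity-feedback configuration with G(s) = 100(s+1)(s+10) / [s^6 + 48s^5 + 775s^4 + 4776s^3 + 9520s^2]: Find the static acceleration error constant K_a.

25/238

Factoring s^2 from the denominator leaves a polynomial with constant term 9520, so the system is type 2.
K_a = lim_{s→0} s^2·G(s) = 100·1·10 / 9520 = 25/238.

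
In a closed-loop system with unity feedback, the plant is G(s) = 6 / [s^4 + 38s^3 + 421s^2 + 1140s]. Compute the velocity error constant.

Factoring s from the denominator leaves a polynomial with constant term 1140, so the system is type 1.
K_v = lim_{s→0} s·G(s) = 6 / 1140 = 1/190.

1/190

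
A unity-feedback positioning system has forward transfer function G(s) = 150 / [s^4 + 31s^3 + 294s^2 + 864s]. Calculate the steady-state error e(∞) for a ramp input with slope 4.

The denominator has no term below 864s — 1 pole at s=0, type 1.
K_v = lim_{s→0} s·G(s) = 150 / 864 = 25/144.
e_ss = 4/K_v = 4/(25/144) = 23.04.

23.04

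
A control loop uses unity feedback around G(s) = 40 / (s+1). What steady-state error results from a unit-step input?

1/41

System type = 0 (no poles at s=0).
K_p = lim_{s→0} G(s) = 40 / (1) = 40.
e_ss = 1/(1 + K_p) = 1/41.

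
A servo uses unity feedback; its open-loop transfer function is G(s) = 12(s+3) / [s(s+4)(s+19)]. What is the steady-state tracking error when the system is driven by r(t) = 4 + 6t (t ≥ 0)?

38/3

G(s) has one factor of s in the denominator, so the system is type 1. Taking each input component in turn:
  • 4: tracked with zero error.
  • 6t: e_ss = 6/K_v with K_v=9/19 → 38/3.
Total e_ss = 38/3.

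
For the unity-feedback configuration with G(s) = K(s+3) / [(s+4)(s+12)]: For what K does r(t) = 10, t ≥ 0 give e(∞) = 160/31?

15

G(s) has no factors of s in the denominator, so the system is type 0.
K_p = lim_{s→0} G(s) = K·3 / (4·12) = 0.0625·K.
e_ss = 10/(1 + K_p) = 160/31 ⇒ 1 + 0.0625·K = 1.9375 ⇒ K = 15.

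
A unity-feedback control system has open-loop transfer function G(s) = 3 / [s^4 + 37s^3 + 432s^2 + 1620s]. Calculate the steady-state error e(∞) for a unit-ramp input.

540

Factoring s from the denominator leaves a polynomial with constant term 1620, so the system is type 1.
K_v = lim_{s→0} s·G(s) = 3 / 1620 = 1/540.
e_ss = 1/K_v = 1/(1/540) = 540.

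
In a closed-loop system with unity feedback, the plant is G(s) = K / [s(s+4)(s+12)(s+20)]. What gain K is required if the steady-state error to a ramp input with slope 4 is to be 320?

The open loop has one pole at the origin → type 1 system.
K_v = lim_{s→0} s·G(s) = K / (4·12·20) = (1/960)·K.
e_ss = 4/K_v = 320 ⇒ K_v = 0.0125 ⇒ K = 0.0125/(1/960) = 12.

12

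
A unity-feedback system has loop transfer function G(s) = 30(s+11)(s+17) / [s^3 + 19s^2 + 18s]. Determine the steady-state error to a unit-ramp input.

The denominator has no term below 18s — 1 pole at s=0, type 1.
K_v = lim_{s→0} s·G(s) = 30·11·17 / 18 = 935/3.
e_ss = 1/K_v = 1/(935/3) = 3/935.

3/935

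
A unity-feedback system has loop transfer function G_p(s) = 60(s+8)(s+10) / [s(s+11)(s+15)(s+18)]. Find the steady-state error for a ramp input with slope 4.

System type = 1 (one pole at s=0).
K_v = lim_{s→0} s·G_p(s) = 60·8·10 / (11·15·18) = 160/99.
e_ss = 4/K_v = 4/(160/99) = 2.475.

2.475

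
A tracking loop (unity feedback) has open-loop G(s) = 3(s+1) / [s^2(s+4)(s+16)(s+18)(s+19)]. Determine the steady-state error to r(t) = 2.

0

System type = 2 (two poles at s=0).
A type-2 system has K_p = ∞, so it tracks a step input with zero steady-state error.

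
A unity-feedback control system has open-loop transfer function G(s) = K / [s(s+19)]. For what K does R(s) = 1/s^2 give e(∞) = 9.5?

One free integrator in G(s): this is a type 1 system.
K_v = lim_{s→0} s·G(s) = K / (19) = (1/19)·K.
e_ss = 1/K_v = 9.5 ⇒ K_v = 2/19 ⇒ K = (2/19)/(1/19) = 2.

2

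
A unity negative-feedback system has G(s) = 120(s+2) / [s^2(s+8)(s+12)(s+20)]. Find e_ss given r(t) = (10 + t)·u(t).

Two free integrators in G(s): this is a type 2 system. Taking each input component in turn:
  • 10: tracked with zero error.
  • t: tracked with zero error.
Total e_ss = 0.

0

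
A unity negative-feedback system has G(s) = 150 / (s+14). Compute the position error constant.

No free integrators in G(s): this is a type 0 system.
K_p = lim_{s→0} G(s) = 150 / (14) = 75/7.

75/7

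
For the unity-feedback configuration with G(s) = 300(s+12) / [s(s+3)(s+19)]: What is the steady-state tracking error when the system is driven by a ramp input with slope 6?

0.095

G(s) has one factor of s in the denominator, so the system is type 1.
K_v = lim_{s→0} s·G(s) = 300·12 / (3·19) = 1200/19.
e_ss = 6/K_v = 6/(1200/19) = 0.095.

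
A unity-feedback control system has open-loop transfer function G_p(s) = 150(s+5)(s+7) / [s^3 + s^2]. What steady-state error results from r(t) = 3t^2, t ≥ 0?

The denominator has no term below s^2 — 2 poles at s=0, type 2.
K_a = lim_{s→0} s^2·G_p(s) = 150·5·7 / 1 = 5250.
r(t) = 3t^2 gives R(s) = 6/s^3.
e_ss = 6/K_a = 6/5250 = 1/875.

1/875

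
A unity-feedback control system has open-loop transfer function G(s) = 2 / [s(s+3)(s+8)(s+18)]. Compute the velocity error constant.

1/216

One free integrator in G(s): this is a type 1 system.
K_v = lim_{s→0} s·G(s) = 2 / (3·8·18) = 1/216.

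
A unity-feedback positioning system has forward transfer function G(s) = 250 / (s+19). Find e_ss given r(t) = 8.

G(s) has no factors of s in the denominator, so the system is type 0.
K_p = lim_{s→0} G(s) = 250 / (19) = 250/19.
e_ss = 8/(1 + K_p) = 8/(269/19) = 152/269.

152/269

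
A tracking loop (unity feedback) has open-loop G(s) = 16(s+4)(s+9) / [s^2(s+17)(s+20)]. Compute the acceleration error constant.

144/85

System type = 2 (two poles at s=0).
K_a = lim_{s→0} s^2·G(s) = 16·4·9 / (17·20) = 144/85.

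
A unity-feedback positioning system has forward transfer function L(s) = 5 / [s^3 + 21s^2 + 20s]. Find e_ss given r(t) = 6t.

24

The denominator has no term below 20s — 1 pole at s=0, type 1.
K_v = lim_{s→0} s·L(s) = 5 / 20 = 0.25.
e_ss = 6/K_v = 6/0.25 = 24.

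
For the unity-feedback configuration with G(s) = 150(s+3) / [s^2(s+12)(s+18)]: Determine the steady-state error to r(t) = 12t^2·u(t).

11.52

G(s) has two factors of s in the denominator, so the system is type 2.
K_a = lim_{s→0} s^2·G(s) = 150·3 / (12·18) = 25/12.
r(t) = 12t^2 gives R(s) = 24/s^3.
e_ss = 24/K_a = 24/(25/12) = 11.52.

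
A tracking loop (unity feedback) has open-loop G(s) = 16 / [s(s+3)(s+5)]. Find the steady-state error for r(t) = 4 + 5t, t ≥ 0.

4.6875

The open loop has one pole at the origin → type 1 system. Taking each input component in turn:
  • 4: tracked with zero error.
  • 5t: e_ss = 5/K_v with K_v=16/15 → 4.6875.
Total e_ss = 4.6875.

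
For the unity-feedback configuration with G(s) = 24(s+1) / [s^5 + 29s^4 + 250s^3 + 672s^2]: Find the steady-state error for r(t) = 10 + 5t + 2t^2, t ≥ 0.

The denominator has no term below 672s^2 — 2 poles at s=0, type 2. By superposition:
  • 10: tracked with zero error.
  • 5t: tracked with zero error.
  • 2t^2: e_ss = 4/K_a with K_a=1/28 → 112.
Total e_ss = 112.

112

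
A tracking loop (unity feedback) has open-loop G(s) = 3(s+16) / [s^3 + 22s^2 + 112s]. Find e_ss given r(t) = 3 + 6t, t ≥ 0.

Lowest-order denominator term is 112s, so the open loop has 1 pole at the origin → type 1 system. Treating each term separately:
  • 3: tracked with zero error.
  • 6t: e_ss = 6/K_v with K_v=3/7 → 14.
Total e_ss = 14.

14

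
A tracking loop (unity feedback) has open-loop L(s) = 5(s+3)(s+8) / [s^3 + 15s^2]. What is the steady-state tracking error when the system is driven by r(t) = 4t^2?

1

Factoring s^2 from the denominator leaves a polynomial with constant term 15, so the system is type 2.
K_a = lim_{s→0} s^2·L(s) = 5·3·8 / 15 = 8.
r(t) = 4t^2 gives R(s) = 8/s^3.
e_ss = 8/K_a = 8/8 = 1.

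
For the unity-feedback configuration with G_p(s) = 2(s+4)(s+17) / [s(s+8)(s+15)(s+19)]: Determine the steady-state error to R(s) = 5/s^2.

1425/17

System type = 1 (one pole at s=0).
K_v = lim_{s→0} s·G_p(s) = 2·4·17 / (8·15·19) = 17/285.
e_ss = 5/K_v = 5/(17/285) = 1425/17.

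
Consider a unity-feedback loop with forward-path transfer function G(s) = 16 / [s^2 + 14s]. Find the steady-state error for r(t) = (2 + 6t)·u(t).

5.25

The denominator has no term below 14s — 1 pole at s=0, type 1. Taking each input component in turn:
  • 2: tracked with zero error.
  • 6t: e_ss = 6/K_v with K_v=8/7 → 5.25.
Total e_ss = 5.25.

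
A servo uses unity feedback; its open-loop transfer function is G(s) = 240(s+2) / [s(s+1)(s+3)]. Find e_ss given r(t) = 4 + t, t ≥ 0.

1/160

One free integrator in G(s): this is a type 1 system. Taking each input component in turn:
  • 4: tracked with zero error.
  • t: e_ss = 1/K_v with K_v=160 → 1/160.
Total e_ss = 1/160.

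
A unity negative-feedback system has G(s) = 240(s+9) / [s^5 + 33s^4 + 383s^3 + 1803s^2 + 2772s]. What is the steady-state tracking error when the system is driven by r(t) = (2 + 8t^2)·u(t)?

Factoring s from the denominator leaves a polynomial with constant term 2772, so the system is type 1. Treating each term separately:
  • 2: tracked with zero error.
  • 8t^2: a type-1 system cannot track it, e_ss → ∞.
The unbounded component dominates.

infinity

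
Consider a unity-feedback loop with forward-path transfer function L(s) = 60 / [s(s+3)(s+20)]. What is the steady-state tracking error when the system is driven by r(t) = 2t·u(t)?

One free integrator in L(s): this is a type 1 system.
K_v = lim_{s→0} s·L(s) = 60 / (3·20) = 1.
e_ss = 2/K_v = 2/1 = 2.

2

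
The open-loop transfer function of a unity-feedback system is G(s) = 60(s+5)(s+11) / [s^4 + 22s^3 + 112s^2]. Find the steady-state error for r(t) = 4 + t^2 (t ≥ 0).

56/825

The denominator has no term below 112s^2 — 2 poles at s=0, type 2. Taking each input component in turn:
  • 4: tracked with zero error.
  • t^2: e_ss = 2/K_a with K_a=825/28 → 56/825.
Total e_ss = 56/825.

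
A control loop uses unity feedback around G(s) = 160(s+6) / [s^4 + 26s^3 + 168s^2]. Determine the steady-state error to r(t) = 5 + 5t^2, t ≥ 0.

Lowest-order denominator term is 168s^2, so the open loop has 2 poles at the origin → type 2 system. Treating each term separately:
  • 5: tracked with zero error.
  • 5t^2: e_ss = 10/K_a with K_a=40/7 → 1.75.
Total e_ss = 1.75.

1.75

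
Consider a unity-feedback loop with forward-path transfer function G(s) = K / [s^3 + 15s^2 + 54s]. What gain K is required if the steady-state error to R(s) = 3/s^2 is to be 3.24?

50

The denominator has no term below 54s — 1 pole at s=0, type 1.
K_v = lim_{s→0} s·G(s) = K / 54 = (1/54)·K.
e_ss = 3/K_v = 3.24 ⇒ K_v = 25/27 ⇒ K = (25/27)/(1/54) = 50.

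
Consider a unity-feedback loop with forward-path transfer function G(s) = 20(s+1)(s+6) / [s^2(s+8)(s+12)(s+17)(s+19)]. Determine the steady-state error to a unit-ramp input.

The open loop has two poles at the origin → type 2 system.
A type-2 system has K_v = ∞, so it tracks a ramp input with zero steady-state error.

0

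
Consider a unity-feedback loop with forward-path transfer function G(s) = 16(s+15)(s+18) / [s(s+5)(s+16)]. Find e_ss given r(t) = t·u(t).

1/54

System type = 1 (one pole at s=0).
K_v = lim_{s→0} s·G(s) = 16·15·18 / (5·16) = 54.
e_ss = 1/K_v = 1/54.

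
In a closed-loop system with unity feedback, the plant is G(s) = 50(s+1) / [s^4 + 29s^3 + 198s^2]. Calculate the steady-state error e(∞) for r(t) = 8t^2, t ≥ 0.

The denominator has no term below 198s^2 — 2 poles at s=0, type 2.
K_a = lim_{s→0} s^2·G(s) = 50·1 / 198 = 25/99.
r(t) = 8t^2 gives R(s) = 16/s^3.
e_ss = 16/K_a = 16/(25/99) = 63.36.

63.36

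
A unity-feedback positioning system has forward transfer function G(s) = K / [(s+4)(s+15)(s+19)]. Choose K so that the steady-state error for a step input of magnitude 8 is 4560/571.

G(s) has no factors of s in the denominator, so the system is type 0.
K_p = lim_{s→0} G(s) = K / (4·15·19) = (1/1140)·K.
e_ss = 8/(1 + K_p) = 4560/571 ⇒ 1 + (1/1140)·K = 571/570 ⇒ K = 2.

2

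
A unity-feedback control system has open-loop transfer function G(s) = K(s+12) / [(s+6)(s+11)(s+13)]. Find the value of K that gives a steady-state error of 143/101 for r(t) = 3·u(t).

80

System type = 0 (no poles at s=0).
K_p = lim_{s→0} G(s) = K·12 / (6·11·13) = (2/143)·K.
e_ss = 3/(1 + K_p) = 143/101 ⇒ 1 + (2/143)·K = 303/143 ⇒ K = 80.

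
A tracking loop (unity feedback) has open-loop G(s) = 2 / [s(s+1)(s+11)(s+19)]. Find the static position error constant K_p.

K_p = lim_{s→0} G(s); with 1 pole at the origin the limit diverges, so K_p = ∞.

infinity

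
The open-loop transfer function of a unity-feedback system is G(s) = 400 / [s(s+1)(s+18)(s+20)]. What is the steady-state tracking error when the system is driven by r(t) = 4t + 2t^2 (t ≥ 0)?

infinity

System type = 1 (one pole at s=0). Treating each term separately:
  • 4t: e_ss = 4/K_v with K_v=10/9 → 3.6.
  • 2t^2: a type-1 system cannot track it, e_ss → ∞.
The unbounded component dominates.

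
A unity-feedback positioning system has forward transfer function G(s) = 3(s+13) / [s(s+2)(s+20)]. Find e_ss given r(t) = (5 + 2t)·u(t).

G(s) has one factor of s in the denominator, so the system is type 1. By superposition:
  • 5: tracked with zero error.
  • 2t: e_ss = 2/K_v with K_v=0.975 → 80/39.
Total e_ss = 80/39.

80/39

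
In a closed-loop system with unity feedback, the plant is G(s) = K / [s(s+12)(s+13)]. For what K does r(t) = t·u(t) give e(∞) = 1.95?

G(s) has one factor of s in the denominator, so the system is type 1.
K_v = lim_{s→0} s·G(s) = K / (12·13) = (1/156)·K.
e_ss = 1/K_v = 1.95 ⇒ K_v = 20/39 ⇒ K = (20/39)/(1/156) = 80.

80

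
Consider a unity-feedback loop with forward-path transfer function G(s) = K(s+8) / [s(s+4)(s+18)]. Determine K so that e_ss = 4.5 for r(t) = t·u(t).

G(s) has one factor of s in the denominator, so the system is type 1.
K_v = lim_{s→0} s·G(s) = K·8 / (4·18) = (1/9)·K.
e_ss = 1/K_v = 4.5 ⇒ K_v = 2/9 ⇒ K = (2/9)/(1/9) = 2.

2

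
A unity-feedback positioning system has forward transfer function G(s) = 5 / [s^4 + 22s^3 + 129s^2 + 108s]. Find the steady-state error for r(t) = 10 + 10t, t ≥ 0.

216

Lowest-order denominator term is 108s, so the open loop has 1 pole at the origin → type 1 system. Treating each term separately:
  • 10: tracked with zero error.
  • 10t: e_ss = 10/K_v with K_v=5/108 → 216.
Total e_ss = 216.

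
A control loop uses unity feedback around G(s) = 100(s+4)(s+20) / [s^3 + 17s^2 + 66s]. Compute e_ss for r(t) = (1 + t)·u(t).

33/4000

The denominator has no term below 66s — 1 pole at s=0, type 1. Taking each input component in turn:
  • 1: tracked with zero error.
  • t: e_ss = 1/K_v with K_v=4000/33 → 33/4000.
Total e_ss = 33/4000.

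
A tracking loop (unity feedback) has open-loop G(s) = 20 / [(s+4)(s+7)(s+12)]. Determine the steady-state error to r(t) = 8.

The open loop has no poles at the origin → type 0 system.
K_p = lim_{s→0} G(s) = 20 / (4·7·12) = 5/84.
e_ss = 8/(1 + K_p) = 8/(89/84) = 672/89.

672/89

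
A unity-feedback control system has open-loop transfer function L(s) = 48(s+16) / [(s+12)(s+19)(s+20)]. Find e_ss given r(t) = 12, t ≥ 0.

System type = 0 (no poles at s=0).
K_p = lim_{s→0} L(s) = 48·16 / (12·19·20) = 16/95.
e_ss = 12/(1 + K_p) = 12/(111/95) = 380/37.

380/37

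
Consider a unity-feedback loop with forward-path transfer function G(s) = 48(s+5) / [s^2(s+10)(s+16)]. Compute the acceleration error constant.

1.5

G(s) has two factors of s in the denominator, so the system is type 2.
K_a = lim_{s→0} s^2·G(s) = 48·5 / (10·16) = 1.5.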